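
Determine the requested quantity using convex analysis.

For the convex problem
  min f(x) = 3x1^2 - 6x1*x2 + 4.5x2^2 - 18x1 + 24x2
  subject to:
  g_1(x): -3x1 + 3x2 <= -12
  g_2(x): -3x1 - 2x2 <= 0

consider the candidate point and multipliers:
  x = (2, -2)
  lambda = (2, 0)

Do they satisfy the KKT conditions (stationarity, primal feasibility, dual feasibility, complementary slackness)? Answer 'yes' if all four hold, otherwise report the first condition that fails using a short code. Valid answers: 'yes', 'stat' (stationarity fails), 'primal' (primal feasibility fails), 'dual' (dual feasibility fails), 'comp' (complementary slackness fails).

Gradient of f: grad f(x) = Q x + c = (6, -6)
Constraint values g_i(x) = a_i^T x - b_i:
  g_1((2, -2)) = 0
  g_2((2, -2)) = -2
Stationarity residual: grad f(x) + sum_i lambda_i a_i = (0, 0)
  -> stationarity OK
Primal feasibility (all g_i <= 0): OK
Dual feasibility (all lambda_i >= 0): OK
Complementary slackness (lambda_i * g_i(x) = 0 for all i): OK

Verdict: yes, KKT holds.

yes


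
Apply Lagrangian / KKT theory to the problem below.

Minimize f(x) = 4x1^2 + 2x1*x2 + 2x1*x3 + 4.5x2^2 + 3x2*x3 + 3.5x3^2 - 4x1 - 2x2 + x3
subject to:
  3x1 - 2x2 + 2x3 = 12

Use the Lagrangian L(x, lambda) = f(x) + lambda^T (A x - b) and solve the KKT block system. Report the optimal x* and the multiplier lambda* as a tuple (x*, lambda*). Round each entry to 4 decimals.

Form the Lagrangian:
  L(x, lambda) = (1/2) x^T Q x + c^T x + lambda^T (A x - b)
Stationarity (grad_x L = 0): Q x + c + A^T lambda = 0.
Primal feasibility: A x = b.

This gives the KKT block system:
  [ Q   A^T ] [ x     ]   [-c ]
  [ A    0  ] [ lambda ] = [ b ]

Solving the linear system:
  x*      = (2.2041, -1.5798, 1.1141)
  lambda* = (-4.2338)
  f(x*)   = 23.1313

x* = (2.2041, -1.5798, 1.1141), lambda* = (-4.2338)


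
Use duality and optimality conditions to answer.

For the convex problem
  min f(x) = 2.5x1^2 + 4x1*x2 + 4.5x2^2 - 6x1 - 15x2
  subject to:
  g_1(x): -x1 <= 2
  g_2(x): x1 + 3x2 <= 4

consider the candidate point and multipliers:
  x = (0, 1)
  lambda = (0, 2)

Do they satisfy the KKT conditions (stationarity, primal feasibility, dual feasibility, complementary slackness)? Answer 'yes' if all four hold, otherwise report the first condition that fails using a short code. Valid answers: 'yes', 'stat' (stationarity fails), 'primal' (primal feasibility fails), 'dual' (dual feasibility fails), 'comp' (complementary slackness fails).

Gradient of f: grad f(x) = Q x + c = (-2, -6)
Constraint values g_i(x) = a_i^T x - b_i:
  g_1((0, 1)) = -2
  g_2((0, 1)) = -1
Stationarity residual: grad f(x) + sum_i lambda_i a_i = (0, 0)
  -> stationarity OK
Primal feasibility (all g_i <= 0): OK
Dual feasibility (all lambda_i >= 0): OK
Complementary slackness (lambda_i * g_i(x) = 0 for all i): FAILS

Verdict: the first failing condition is complementary_slackness -> comp.

comp


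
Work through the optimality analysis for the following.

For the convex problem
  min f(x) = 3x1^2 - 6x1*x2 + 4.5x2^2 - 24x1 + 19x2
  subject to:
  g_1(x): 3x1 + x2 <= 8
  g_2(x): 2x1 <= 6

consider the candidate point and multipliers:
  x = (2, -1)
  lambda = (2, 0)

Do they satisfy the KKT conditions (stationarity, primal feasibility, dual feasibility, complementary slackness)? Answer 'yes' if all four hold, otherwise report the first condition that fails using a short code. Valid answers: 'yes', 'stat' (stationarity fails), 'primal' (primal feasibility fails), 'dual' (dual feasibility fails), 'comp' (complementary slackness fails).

Gradient of f: grad f(x) = Q x + c = (-6, -2)
Constraint values g_i(x) = a_i^T x - b_i:
  g_1((2, -1)) = -3
  g_2((2, -1)) = -2
Stationarity residual: grad f(x) + sum_i lambda_i a_i = (0, 0)
  -> stationarity OK
Primal feasibility (all g_i <= 0): OK
Dual feasibility (all lambda_i >= 0): OK
Complementary slackness (lambda_i * g_i(x) = 0 for all i): FAILS

Verdict: the first failing condition is complementary_slackness -> comp.

comp


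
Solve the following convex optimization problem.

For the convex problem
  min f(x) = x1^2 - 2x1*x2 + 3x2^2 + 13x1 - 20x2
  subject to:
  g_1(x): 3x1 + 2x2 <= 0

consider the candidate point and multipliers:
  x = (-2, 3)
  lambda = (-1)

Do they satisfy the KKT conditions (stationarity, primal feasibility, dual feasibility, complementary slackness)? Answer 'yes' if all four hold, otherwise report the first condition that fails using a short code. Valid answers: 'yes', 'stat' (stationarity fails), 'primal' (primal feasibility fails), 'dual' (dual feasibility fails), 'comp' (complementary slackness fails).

Gradient of f: grad f(x) = Q x + c = (3, 2)
Constraint values g_i(x) = a_i^T x - b_i:
  g_1((-2, 3)) = 0
Stationarity residual: grad f(x) + sum_i lambda_i a_i = (0, 0)
  -> stationarity OK
Primal feasibility (all g_i <= 0): OK
Dual feasibility (all lambda_i >= 0): FAILS
Complementary slackness (lambda_i * g_i(x) = 0 for all i): OK

Verdict: the first failing condition is dual_feasibility -> dual.

dual


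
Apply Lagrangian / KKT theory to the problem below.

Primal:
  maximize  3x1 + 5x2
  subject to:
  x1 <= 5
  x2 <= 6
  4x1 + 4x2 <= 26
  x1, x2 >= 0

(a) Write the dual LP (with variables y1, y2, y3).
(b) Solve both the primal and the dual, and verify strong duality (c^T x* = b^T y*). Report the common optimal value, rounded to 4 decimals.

The standard primal-dual pair for 'max c^T x s.t. A x <= b, x >= 0' is:
  Dual:  min b^T y  s.t.  A^T y >= c,  y >= 0.

So the dual LP is:
  minimize  5y1 + 6y2 + 26y3
  subject to:
    y1 + 4y3 >= 3
    y2 + 4y3 >= 5
    y1, y2, y3 >= 0

Solving the primal: x* = (0.5, 6).
  primal value c^T x* = 31.5.
Solving the dual: y* = (0, 2, 0.75).
  dual value b^T y* = 31.5.
Strong duality: c^T x* = b^T y*. Confirmed.

31.5


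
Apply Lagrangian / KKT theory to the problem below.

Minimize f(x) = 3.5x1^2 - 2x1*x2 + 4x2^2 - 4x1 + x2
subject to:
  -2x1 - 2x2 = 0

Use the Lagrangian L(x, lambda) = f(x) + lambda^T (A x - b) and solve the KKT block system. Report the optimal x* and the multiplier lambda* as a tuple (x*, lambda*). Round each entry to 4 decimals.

Form the Lagrangian:
  L(x, lambda) = (1/2) x^T Q x + c^T x + lambda^T (A x - b)
Stationarity (grad_x L = 0): Q x + c + A^T lambda = 0.
Primal feasibility: A x = b.

This gives the KKT block system:
  [ Q   A^T ] [ x     ]   [-c ]
  [ A    0  ] [ lambda ] = [ b ]

Solving the linear system:
  x*      = (0.2632, -0.2632)
  lambda* = (-0.8158)
  f(x*)   = -0.6579

x* = (0.2632, -0.2632), lambda* = (-0.8158)


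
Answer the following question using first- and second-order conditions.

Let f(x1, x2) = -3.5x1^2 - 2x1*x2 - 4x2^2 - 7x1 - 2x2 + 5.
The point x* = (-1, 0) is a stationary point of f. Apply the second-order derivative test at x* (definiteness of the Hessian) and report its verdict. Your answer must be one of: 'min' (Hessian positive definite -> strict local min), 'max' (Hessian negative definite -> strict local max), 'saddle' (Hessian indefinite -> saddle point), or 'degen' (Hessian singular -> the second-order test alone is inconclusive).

Compute the Hessian H = grad^2 f:
  H = [[-7, -2], [-2, -8]]
Verify stationarity: grad f(x*) = H x* + g = (0, 0).
Eigenvalues of H: -9.5616, -5.4384.
Both eigenvalues < 0, so H is negative definite -> x* is a strict local max.

max


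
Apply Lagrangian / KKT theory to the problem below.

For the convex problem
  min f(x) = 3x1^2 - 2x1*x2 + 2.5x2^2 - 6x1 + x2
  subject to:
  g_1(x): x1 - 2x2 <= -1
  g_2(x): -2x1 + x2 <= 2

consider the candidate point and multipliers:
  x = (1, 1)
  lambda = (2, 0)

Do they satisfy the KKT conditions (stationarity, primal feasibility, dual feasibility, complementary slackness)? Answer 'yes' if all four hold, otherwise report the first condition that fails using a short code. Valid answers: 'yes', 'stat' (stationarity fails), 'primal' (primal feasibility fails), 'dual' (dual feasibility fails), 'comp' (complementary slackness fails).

Gradient of f: grad f(x) = Q x + c = (-2, 4)
Constraint values g_i(x) = a_i^T x - b_i:
  g_1((1, 1)) = 0
  g_2((1, 1)) = -3
Stationarity residual: grad f(x) + sum_i lambda_i a_i = (0, 0)
  -> stationarity OK
Primal feasibility (all g_i <= 0): OK
Dual feasibility (all lambda_i >= 0): OK
Complementary slackness (lambda_i * g_i(x) = 0 for all i): OK

Verdict: yes, KKT holds.

yes


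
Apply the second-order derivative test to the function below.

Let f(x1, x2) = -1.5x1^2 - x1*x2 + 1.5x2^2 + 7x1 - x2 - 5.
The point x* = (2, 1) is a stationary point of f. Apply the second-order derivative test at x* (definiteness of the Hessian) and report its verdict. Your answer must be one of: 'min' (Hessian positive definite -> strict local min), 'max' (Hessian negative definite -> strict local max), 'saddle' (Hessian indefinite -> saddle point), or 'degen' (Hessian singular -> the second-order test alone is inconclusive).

Compute the Hessian H = grad^2 f:
  H = [[-3, -1], [-1, 3]]
Verify stationarity: grad f(x*) = H x* + g = (0, 0).
Eigenvalues of H: -3.1623, 3.1623.
Eigenvalues have mixed signs, so H is indefinite -> x* is a saddle point.

saddle


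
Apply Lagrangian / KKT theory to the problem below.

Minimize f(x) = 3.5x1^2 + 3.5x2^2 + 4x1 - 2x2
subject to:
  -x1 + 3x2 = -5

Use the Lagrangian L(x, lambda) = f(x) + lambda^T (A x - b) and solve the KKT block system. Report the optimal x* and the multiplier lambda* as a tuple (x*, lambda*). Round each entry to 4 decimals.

Form the Lagrangian:
  L(x, lambda) = (1/2) x^T Q x + c^T x + lambda^T (A x - b)
Stationarity (grad_x L = 0): Q x + c + A^T lambda = 0.
Primal feasibility: A x = b.

This gives the KKT block system:
  [ Q   A^T ] [ x     ]   [-c ]
  [ A    0  ] [ lambda ] = [ b ]

Solving the linear system:
  x*      = (0.0714, -1.6429)
  lambda* = (4.5)
  f(x*)   = 13.0357

x* = (0.0714, -1.6429), lambda* = (4.5)


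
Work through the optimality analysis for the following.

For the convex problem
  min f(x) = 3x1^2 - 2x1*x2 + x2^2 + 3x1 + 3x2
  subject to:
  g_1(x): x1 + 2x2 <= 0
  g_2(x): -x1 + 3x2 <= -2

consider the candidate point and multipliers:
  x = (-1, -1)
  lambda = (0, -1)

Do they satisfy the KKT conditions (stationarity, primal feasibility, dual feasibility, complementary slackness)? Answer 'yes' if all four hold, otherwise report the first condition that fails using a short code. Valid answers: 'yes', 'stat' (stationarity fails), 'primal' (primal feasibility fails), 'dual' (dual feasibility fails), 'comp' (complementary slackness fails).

Gradient of f: grad f(x) = Q x + c = (-1, 3)
Constraint values g_i(x) = a_i^T x - b_i:
  g_1((-1, -1)) = -3
  g_2((-1, -1)) = 0
Stationarity residual: grad f(x) + sum_i lambda_i a_i = (0, 0)
  -> stationarity OK
Primal feasibility (all g_i <= 0): OK
Dual feasibility (all lambda_i >= 0): FAILS
Complementary slackness (lambda_i * g_i(x) = 0 for all i): OK

Verdict: the first failing condition is dual_feasibility -> dual.

dual


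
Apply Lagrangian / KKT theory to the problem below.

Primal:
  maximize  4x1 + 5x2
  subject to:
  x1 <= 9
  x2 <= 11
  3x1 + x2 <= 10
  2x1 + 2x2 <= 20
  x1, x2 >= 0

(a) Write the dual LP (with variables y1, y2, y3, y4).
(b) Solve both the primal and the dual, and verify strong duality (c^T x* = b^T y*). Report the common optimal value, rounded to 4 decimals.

The standard primal-dual pair for 'max c^T x s.t. A x <= b, x >= 0' is:
  Dual:  min b^T y  s.t.  A^T y >= c,  y >= 0.

So the dual LP is:
  minimize  9y1 + 11y2 + 10y3 + 20y4
  subject to:
    y1 + 3y3 + 2y4 >= 4
    y2 + y3 + 2y4 >= 5
    y1, y2, y3, y4 >= 0

Solving the primal: x* = (0, 10).
  primal value c^T x* = 50.
Solving the dual: y* = (0, 0, 0, 2.5).
  dual value b^T y* = 50.
Strong duality: c^T x* = b^T y*. Confirmed.

50


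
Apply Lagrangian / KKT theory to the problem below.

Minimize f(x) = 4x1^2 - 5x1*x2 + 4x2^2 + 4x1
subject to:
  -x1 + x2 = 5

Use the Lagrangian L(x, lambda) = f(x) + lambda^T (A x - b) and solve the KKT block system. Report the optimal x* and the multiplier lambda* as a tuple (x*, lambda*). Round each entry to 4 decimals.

Form the Lagrangian:
  L(x, lambda) = (1/2) x^T Q x + c^T x + lambda^T (A x - b)
Stationarity (grad_x L = 0): Q x + c + A^T lambda = 0.
Primal feasibility: A x = b.

This gives the KKT block system:
  [ Q   A^T ] [ x     ]   [-c ]
  [ A    0  ] [ lambda ] = [ b ]

Solving the linear system:
  x*      = (-3.1667, 1.8333)
  lambda* = (-30.5)
  f(x*)   = 69.9167

x* = (-3.1667, 1.8333), lambda* = (-30.5)


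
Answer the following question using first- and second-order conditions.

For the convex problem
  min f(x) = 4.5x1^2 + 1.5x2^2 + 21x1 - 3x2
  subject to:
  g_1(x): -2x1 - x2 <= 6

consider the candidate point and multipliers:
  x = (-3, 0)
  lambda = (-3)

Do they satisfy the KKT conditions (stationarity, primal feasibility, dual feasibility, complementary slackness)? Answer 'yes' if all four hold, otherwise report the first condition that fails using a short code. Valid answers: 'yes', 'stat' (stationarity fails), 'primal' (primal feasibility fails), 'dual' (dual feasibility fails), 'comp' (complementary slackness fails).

Gradient of f: grad f(x) = Q x + c = (-6, -3)
Constraint values g_i(x) = a_i^T x - b_i:
  g_1((-3, 0)) = 0
Stationarity residual: grad f(x) + sum_i lambda_i a_i = (0, 0)
  -> stationarity OK
Primal feasibility (all g_i <= 0): OK
Dual feasibility (all lambda_i >= 0): FAILS
Complementary slackness (lambda_i * g_i(x) = 0 for all i): OK

Verdict: the first failing condition is dual_feasibility -> dual.

dual


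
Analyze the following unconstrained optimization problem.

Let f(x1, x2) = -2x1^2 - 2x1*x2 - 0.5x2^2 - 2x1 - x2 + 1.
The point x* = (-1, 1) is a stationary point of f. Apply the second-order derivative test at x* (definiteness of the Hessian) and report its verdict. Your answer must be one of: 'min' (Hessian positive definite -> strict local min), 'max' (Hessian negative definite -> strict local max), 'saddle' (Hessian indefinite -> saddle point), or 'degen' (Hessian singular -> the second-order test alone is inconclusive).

Compute the Hessian H = grad^2 f:
  H = [[-4, -2], [-2, -1]]
Verify stationarity: grad f(x*) = H x* + g = (0, 0).
Eigenvalues of H: -5, 0.
H has a zero eigenvalue (singular; negative semidefinite but not definite), so H is neither positive definite, negative definite, nor indefinite. The second-order test alone is inconclusive -> degen.
(Indeed, f is constant along the null direction of H through x*, so x* is not a strict local extremum.)

degen


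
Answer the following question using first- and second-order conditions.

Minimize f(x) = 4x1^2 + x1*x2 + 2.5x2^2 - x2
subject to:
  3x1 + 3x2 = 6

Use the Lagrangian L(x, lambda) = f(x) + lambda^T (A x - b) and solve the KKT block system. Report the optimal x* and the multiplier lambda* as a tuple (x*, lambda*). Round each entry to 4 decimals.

Form the Lagrangian:
  L(x, lambda) = (1/2) x^T Q x + c^T x + lambda^T (A x - b)
Stationarity (grad_x L = 0): Q x + c + A^T lambda = 0.
Primal feasibility: A x = b.

This gives the KKT block system:
  [ Q   A^T ] [ x     ]   [-c ]
  [ A    0  ] [ lambda ] = [ b ]

Solving the linear system:
  x*      = (0.6364, 1.3636)
  lambda* = (-2.1515)
  f(x*)   = 5.7727

x* = (0.6364, 1.3636), lambda* = (-2.1515)


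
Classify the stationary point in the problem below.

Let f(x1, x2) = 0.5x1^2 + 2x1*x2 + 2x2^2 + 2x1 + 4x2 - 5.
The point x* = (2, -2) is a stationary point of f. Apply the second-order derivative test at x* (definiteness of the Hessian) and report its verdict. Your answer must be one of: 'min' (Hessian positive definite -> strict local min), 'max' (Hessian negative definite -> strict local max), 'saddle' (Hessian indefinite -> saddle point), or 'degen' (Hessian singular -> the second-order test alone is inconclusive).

Compute the Hessian H = grad^2 f:
  H = [[1, 2], [2, 4]]
Verify stationarity: grad f(x*) = H x* + g = (0, 0).
Eigenvalues of H: 0, 5.
H has a zero eigenvalue (singular; positive semidefinite but not definite), so H is neither positive definite, negative definite, nor indefinite. The second-order test alone is inconclusive -> degen.
(Indeed, f is constant along the null direction of H through x*, so x* is not a strict local extremum.)

degen


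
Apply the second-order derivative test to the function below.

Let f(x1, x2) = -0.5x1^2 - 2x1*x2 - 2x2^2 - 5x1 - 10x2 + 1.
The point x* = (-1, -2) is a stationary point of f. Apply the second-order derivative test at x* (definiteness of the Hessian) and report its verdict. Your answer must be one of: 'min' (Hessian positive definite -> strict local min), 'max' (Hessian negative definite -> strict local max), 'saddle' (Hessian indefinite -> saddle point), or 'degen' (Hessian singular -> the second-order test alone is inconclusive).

Compute the Hessian H = grad^2 f:
  H = [[-1, -2], [-2, -4]]
Verify stationarity: grad f(x*) = H x* + g = (0, 0).
Eigenvalues of H: -5, 0.
H has a zero eigenvalue (singular; negative semidefinite but not definite), so H is neither positive definite, negative definite, nor indefinite. The second-order test alone is inconclusive -> degen.
(Indeed, f is constant along the null direction of H through x*, so x* is not a strict local extremum.)

degen


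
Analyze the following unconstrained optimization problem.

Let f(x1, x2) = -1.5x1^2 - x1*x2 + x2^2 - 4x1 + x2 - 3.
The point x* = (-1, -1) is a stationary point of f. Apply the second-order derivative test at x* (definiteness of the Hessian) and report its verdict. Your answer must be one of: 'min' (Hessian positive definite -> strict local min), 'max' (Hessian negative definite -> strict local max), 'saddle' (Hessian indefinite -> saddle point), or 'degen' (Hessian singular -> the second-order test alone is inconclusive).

Compute the Hessian H = grad^2 f:
  H = [[-3, -1], [-1, 2]]
Verify stationarity: grad f(x*) = H x* + g = (0, 0).
Eigenvalues of H: -3.1926, 2.1926.
Eigenvalues have mixed signs, so H is indefinite -> x* is a saddle point.

saddle


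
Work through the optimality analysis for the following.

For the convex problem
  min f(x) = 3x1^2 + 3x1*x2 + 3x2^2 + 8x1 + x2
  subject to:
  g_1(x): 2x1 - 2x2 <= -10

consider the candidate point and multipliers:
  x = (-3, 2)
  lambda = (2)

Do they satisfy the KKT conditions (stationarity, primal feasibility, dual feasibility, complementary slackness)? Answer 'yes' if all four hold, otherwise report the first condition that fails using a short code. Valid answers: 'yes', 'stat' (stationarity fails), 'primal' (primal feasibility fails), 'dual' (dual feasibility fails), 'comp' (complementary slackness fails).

Gradient of f: grad f(x) = Q x + c = (-4, 4)
Constraint values g_i(x) = a_i^T x - b_i:
  g_1((-3, 2)) = 0
Stationarity residual: grad f(x) + sum_i lambda_i a_i = (0, 0)
  -> stationarity OK
Primal feasibility (all g_i <= 0): OK
Dual feasibility (all lambda_i >= 0): OK
Complementary slackness (lambda_i * g_i(x) = 0 for all i): OK

Verdict: yes, KKT holds.

yes


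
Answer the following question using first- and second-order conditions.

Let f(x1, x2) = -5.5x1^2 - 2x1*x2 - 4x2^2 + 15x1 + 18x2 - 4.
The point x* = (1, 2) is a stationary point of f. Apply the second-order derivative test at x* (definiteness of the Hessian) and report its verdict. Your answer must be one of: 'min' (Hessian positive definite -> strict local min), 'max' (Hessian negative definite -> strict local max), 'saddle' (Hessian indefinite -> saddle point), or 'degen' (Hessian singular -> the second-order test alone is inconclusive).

Compute the Hessian H = grad^2 f:
  H = [[-11, -2], [-2, -8]]
Verify stationarity: grad f(x*) = H x* + g = (0, 0).
Eigenvalues of H: -12, -7.
Both eigenvalues < 0, so H is negative definite -> x* is a strict local max.

max


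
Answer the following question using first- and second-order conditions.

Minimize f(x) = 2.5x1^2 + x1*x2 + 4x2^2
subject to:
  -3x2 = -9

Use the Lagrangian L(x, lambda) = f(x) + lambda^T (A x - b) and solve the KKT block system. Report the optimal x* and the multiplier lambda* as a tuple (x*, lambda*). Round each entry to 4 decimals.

Form the Lagrangian:
  L(x, lambda) = (1/2) x^T Q x + c^T x + lambda^T (A x - b)
Stationarity (grad_x L = 0): Q x + c + A^T lambda = 0.
Primal feasibility: A x = b.

This gives the KKT block system:
  [ Q   A^T ] [ x     ]   [-c ]
  [ A    0  ] [ lambda ] = [ b ]

Solving the linear system:
  x*      = (-0.6, 3)
  lambda* = (7.8)
  f(x*)   = 35.1

x* = (-0.6, 3), lambda* = (7.8)


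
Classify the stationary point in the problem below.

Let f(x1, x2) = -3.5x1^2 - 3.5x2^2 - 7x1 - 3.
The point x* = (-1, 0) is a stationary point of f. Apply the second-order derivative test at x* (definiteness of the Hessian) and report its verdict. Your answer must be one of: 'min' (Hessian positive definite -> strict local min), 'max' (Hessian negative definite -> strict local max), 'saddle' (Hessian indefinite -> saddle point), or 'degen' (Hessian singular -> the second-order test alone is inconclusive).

Compute the Hessian H = grad^2 f:
  H = [[-7, 0], [0, -7]]
Verify stationarity: grad f(x*) = H x* + g = (0, 0).
Eigenvalues of H: -7, -7.
Both eigenvalues < 0, so H is negative definite -> x* is a strict local max.

max


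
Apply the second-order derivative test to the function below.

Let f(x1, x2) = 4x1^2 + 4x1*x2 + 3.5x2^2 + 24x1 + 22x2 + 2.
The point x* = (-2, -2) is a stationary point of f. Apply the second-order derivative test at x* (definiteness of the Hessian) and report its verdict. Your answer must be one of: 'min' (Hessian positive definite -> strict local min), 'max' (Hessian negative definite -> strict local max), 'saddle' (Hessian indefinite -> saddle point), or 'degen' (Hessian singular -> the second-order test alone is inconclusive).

Compute the Hessian H = grad^2 f:
  H = [[8, 4], [4, 7]]
Verify stationarity: grad f(x*) = H x* + g = (0, 0).
Eigenvalues of H: 3.4689, 11.5311.
Both eigenvalues > 0, so H is positive definite -> x* is a strict local min.

min


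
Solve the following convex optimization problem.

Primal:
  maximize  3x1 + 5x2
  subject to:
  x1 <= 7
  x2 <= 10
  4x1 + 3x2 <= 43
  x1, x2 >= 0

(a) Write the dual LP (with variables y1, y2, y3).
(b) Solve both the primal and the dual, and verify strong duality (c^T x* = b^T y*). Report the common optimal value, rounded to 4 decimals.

The standard primal-dual pair for 'max c^T x s.t. A x <= b, x >= 0' is:
  Dual:  min b^T y  s.t.  A^T y >= c,  y >= 0.

So the dual LP is:
  minimize  7y1 + 10y2 + 43y3
  subject to:
    y1 + 4y3 >= 3
    y2 + 3y3 >= 5
    y1, y2, y3 >= 0

Solving the primal: x* = (3.25, 10).
  primal value c^T x* = 59.75.
Solving the dual: y* = (0, 2.75, 0.75).
  dual value b^T y* = 59.75.
Strong duality: c^T x* = b^T y*. Confirmed.

59.75


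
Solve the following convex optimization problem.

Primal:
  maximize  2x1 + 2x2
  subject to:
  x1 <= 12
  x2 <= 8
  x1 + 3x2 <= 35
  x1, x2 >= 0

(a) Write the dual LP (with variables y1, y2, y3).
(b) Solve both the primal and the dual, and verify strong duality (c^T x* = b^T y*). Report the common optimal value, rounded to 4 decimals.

The standard primal-dual pair for 'max c^T x s.t. A x <= b, x >= 0' is:
  Dual:  min b^T y  s.t.  A^T y >= c,  y >= 0.

So the dual LP is:
  minimize  12y1 + 8y2 + 35y3
  subject to:
    y1 + y3 >= 2
    y2 + 3y3 >= 2
    y1, y2, y3 >= 0

Solving the primal: x* = (12, 7.6667).
  primal value c^T x* = 39.3333.
Solving the dual: y* = (1.3333, 0, 0.6667).
  dual value b^T y* = 39.3333.
Strong duality: c^T x* = b^T y*. Confirmed.

39.3333


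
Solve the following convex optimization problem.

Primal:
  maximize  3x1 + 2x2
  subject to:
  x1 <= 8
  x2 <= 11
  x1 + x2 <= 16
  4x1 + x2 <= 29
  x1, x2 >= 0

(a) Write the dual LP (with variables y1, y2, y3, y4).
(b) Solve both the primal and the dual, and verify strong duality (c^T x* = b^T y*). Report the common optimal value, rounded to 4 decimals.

The standard primal-dual pair for 'max c^T x s.t. A x <= b, x >= 0' is:
  Dual:  min b^T y  s.t.  A^T y >= c,  y >= 0.

So the dual LP is:
  minimize  8y1 + 11y2 + 16y3 + 29y4
  subject to:
    y1 + y3 + 4y4 >= 3
    y2 + y3 + y4 >= 2
    y1, y2, y3, y4 >= 0

Solving the primal: x* = (4.5, 11).
  primal value c^T x* = 35.5.
Solving the dual: y* = (0, 1.25, 0, 0.75).
  dual value b^T y* = 35.5.
Strong duality: c^T x* = b^T y*. Confirmed.

35.5


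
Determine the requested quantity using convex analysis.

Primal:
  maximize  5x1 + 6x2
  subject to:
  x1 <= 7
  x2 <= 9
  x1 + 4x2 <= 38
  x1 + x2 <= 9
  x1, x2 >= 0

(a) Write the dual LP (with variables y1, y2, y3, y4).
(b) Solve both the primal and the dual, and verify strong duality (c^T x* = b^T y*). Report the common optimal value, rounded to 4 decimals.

The standard primal-dual pair for 'max c^T x s.t. A x <= b, x >= 0' is:
  Dual:  min b^T y  s.t.  A^T y >= c,  y >= 0.

So the dual LP is:
  minimize  7y1 + 9y2 + 38y3 + 9y4
  subject to:
    y1 + y3 + y4 >= 5
    y2 + 4y3 + y4 >= 6
    y1, y2, y3, y4 >= 0

Solving the primal: x* = (0, 9).
  primal value c^T x* = 54.
Solving the dual: y* = (0, 1, 0, 5).
  dual value b^T y* = 54.
Strong duality: c^T x* = b^T y*. Confirmed.

54


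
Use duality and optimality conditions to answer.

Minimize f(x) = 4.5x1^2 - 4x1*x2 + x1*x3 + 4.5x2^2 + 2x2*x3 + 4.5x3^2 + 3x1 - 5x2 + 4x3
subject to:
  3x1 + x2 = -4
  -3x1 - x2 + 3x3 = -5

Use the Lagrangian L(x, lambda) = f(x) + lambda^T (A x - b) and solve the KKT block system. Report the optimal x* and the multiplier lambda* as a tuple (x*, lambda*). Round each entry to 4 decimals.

Form the Lagrangian:
  L(x, lambda) = (1/2) x^T Q x + c^T x + lambda^T (A x - b)
Stationarity (grad_x L = 0): Q x + c + A^T lambda = 0.
Primal feasibility: A x = b.

This gives the KKT block system:
  [ Q   A^T ] [ x     ]   [-c ]
  [ A    0  ] [ lambda ] = [ b ]

Solving the linear system:
  x*      = (-1.3772, 0.1316, -3)
  lambda* = (12.345, 8.038)
  f(x*)   = 36.3904

x* = (-1.3772, 0.1316, -3), lambda* = (12.345, 8.038)


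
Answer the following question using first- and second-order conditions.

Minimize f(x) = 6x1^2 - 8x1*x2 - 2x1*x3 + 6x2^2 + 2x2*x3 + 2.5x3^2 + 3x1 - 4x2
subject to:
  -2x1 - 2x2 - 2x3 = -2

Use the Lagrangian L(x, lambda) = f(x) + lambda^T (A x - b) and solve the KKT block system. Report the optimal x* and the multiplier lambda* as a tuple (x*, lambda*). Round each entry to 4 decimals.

Form the Lagrangian:
  L(x, lambda) = (1/2) x^T Q x + c^T x + lambda^T (A x - b)
Stationarity (grad_x L = 0): Q x + c + A^T lambda = 0.
Primal feasibility: A x = b.

This gives the KKT block system:
  [ Q   A^T ] [ x     ]   [-c ]
  [ A    0  ] [ lambda ] = [ b ]

Solving the linear system:
  x*      = (0.2765, 0.6023, 0.1212)
  lambda* = (0.6288)
  f(x*)   = -0.161

x* = (0.2765, 0.6023, 0.1212), lambda* = (0.6288)


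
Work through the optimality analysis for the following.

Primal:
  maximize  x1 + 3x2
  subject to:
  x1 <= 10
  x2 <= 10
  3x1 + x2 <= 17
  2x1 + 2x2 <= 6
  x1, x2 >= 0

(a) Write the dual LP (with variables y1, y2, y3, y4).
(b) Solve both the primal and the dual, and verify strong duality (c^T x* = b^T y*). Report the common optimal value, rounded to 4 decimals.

The standard primal-dual pair for 'max c^T x s.t. A x <= b, x >= 0' is:
  Dual:  min b^T y  s.t.  A^T y >= c,  y >= 0.

So the dual LP is:
  minimize  10y1 + 10y2 + 17y3 + 6y4
  subject to:
    y1 + 3y3 + 2y4 >= 1
    y2 + y3 + 2y4 >= 3
    y1, y2, y3, y4 >= 0

Solving the primal: x* = (0, 3).
  primal value c^T x* = 9.
Solving the dual: y* = (0, 0, 0, 1.5).
  dual value b^T y* = 9.
Strong duality: c^T x* = b^T y*. Confirmed.

9


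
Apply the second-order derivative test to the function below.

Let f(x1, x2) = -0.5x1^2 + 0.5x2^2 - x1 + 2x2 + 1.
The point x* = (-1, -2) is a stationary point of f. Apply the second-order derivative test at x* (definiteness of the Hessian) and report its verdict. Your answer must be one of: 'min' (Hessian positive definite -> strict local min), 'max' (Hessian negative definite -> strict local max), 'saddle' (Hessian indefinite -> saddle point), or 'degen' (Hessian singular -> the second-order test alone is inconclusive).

Compute the Hessian H = grad^2 f:
  H = [[-1, 0], [0, 1]]
Verify stationarity: grad f(x*) = H x* + g = (0, 0).
Eigenvalues of H: -1, 1.
Eigenvalues have mixed signs, so H is indefinite -> x* is a saddle point.

saddle


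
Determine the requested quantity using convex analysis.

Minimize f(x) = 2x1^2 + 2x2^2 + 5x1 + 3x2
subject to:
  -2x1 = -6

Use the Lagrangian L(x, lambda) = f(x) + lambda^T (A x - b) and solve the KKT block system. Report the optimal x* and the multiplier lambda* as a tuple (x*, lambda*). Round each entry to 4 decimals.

Form the Lagrangian:
  L(x, lambda) = (1/2) x^T Q x + c^T x + lambda^T (A x - b)
Stationarity (grad_x L = 0): Q x + c + A^T lambda = 0.
Primal feasibility: A x = b.

This gives the KKT block system:
  [ Q   A^T ] [ x     ]   [-c ]
  [ A    0  ] [ lambda ] = [ b ]

Solving the linear system:
  x*      = (3, -0.75)
  lambda* = (8.5)
  f(x*)   = 31.875

x* = (3, -0.75), lambda* = (8.5)


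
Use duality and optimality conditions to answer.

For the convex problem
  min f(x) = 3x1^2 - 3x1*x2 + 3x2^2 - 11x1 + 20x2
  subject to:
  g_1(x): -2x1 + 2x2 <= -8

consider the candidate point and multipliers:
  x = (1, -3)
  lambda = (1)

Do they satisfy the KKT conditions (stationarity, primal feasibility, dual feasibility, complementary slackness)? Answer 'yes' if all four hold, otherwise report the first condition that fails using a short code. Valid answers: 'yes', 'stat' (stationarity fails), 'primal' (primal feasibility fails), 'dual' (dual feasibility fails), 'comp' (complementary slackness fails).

Gradient of f: grad f(x) = Q x + c = (4, -1)
Constraint values g_i(x) = a_i^T x - b_i:
  g_1((1, -3)) = 0
Stationarity residual: grad f(x) + sum_i lambda_i a_i = (2, 1)
  -> stationarity FAILS
Primal feasibility (all g_i <= 0): OK
Dual feasibility (all lambda_i >= 0): OK
Complementary slackness (lambda_i * g_i(x) = 0 for all i): OK

Verdict: the first failing condition is stationarity -> stat.

stat


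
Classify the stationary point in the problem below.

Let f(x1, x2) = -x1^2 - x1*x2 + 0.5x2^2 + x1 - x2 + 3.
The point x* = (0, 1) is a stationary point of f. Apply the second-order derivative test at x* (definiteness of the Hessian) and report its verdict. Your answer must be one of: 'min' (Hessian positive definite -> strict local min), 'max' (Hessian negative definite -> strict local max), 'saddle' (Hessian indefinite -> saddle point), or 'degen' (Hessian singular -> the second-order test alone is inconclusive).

Compute the Hessian H = grad^2 f:
  H = [[-2, -1], [-1, 1]]
Verify stationarity: grad f(x*) = H x* + g = (0, 0).
Eigenvalues of H: -2.3028, 1.3028.
Eigenvalues have mixed signs, so H is indefinite -> x* is a saddle point.

saddle


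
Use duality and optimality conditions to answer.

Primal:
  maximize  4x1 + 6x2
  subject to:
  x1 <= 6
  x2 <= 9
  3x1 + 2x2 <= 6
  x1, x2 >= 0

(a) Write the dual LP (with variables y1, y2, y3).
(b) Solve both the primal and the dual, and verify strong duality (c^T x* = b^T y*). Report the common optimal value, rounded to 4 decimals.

The standard primal-dual pair for 'max c^T x s.t. A x <= b, x >= 0' is:
  Dual:  min b^T y  s.t.  A^T y >= c,  y >= 0.

So the dual LP is:
  minimize  6y1 + 9y2 + 6y3
  subject to:
    y1 + 3y3 >= 4
    y2 + 2y3 >= 6
    y1, y2, y3 >= 0

Solving the primal: x* = (0, 3).
  primal value c^T x* = 18.
Solving the dual: y* = (0, 0, 3).
  dual value b^T y* = 18.
Strong duality: c^T x* = b^T y*. Confirmed.

18


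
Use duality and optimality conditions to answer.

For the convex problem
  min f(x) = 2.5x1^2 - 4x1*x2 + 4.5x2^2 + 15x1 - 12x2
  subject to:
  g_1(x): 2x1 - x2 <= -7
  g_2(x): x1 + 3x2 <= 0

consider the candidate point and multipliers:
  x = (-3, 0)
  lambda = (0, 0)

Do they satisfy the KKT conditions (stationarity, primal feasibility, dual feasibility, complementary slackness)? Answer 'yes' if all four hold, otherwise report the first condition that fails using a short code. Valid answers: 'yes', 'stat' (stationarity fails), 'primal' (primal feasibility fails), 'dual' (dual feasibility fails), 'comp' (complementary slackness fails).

Gradient of f: grad f(x) = Q x + c = (0, 0)
Constraint values g_i(x) = a_i^T x - b_i:
  g_1((-3, 0)) = 1
  g_2((-3, 0)) = -3
Stationarity residual: grad f(x) + sum_i lambda_i a_i = (0, 0)
  -> stationarity OK
Primal feasibility (all g_i <= 0): FAILS
Dual feasibility (all lambda_i >= 0): OK
Complementary slackness (lambda_i * g_i(x) = 0 for all i): OK

Verdict: the first failing condition is primal_feasibility -> primal.

primal


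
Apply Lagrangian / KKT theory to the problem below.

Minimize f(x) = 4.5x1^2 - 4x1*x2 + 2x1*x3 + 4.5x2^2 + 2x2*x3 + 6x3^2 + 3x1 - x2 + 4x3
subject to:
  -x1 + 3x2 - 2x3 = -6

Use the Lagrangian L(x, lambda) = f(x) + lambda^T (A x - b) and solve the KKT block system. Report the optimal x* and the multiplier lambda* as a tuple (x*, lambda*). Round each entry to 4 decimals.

Form the Lagrangian:
  L(x, lambda) = (1/2) x^T Q x + c^T x + lambda^T (A x - b)
Stationarity (grad_x L = 0): Q x + c + A^T lambda = 0.
Primal feasibility: A x = b.

This gives the KKT block system:
  [ Q   A^T ] [ x     ]   [-c ]
  [ A    0  ] [ lambda ] = [ b ]

Solving the linear system:
  x*      = (-0.8462, -1.7692, 0.7692)
  lambda* = (4)
  f(x*)   = 13.1538

x* = (-0.8462, -1.7692, 0.7692), lambda* = (4)


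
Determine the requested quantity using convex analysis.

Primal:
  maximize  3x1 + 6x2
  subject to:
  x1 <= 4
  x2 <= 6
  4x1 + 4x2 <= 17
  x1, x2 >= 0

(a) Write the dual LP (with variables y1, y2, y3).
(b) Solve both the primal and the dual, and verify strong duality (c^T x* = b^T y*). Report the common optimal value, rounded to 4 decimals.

The standard primal-dual pair for 'max c^T x s.t. A x <= b, x >= 0' is:
  Dual:  min b^T y  s.t.  A^T y >= c,  y >= 0.

So the dual LP is:
  minimize  4y1 + 6y2 + 17y3
  subject to:
    y1 + 4y3 >= 3
    y2 + 4y3 >= 6
    y1, y2, y3 >= 0

Solving the primal: x* = (0, 4.25).
  primal value c^T x* = 25.5.
Solving the dual: y* = (0, 0, 1.5).
  dual value b^T y* = 25.5.
Strong duality: c^T x* = b^T y*. Confirmed.

25.5


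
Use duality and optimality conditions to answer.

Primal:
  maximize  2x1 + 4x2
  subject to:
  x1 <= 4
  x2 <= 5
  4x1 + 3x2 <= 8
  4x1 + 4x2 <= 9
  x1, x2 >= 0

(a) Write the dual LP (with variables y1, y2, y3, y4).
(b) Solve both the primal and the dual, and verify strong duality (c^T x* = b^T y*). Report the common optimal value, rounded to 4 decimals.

The standard primal-dual pair for 'max c^T x s.t. A x <= b, x >= 0' is:
  Dual:  min b^T y  s.t.  A^T y >= c,  y >= 0.

So the dual LP is:
  minimize  4y1 + 5y2 + 8y3 + 9y4
  subject to:
    y1 + 4y3 + 4y4 >= 2
    y2 + 3y3 + 4y4 >= 4
    y1, y2, y3, y4 >= 0

Solving the primal: x* = (0, 2.25).
  primal value c^T x* = 9.
Solving the dual: y* = (0, 0, 0, 1).
  dual value b^T y* = 9.
Strong duality: c^T x* = b^T y*. Confirmed.

9


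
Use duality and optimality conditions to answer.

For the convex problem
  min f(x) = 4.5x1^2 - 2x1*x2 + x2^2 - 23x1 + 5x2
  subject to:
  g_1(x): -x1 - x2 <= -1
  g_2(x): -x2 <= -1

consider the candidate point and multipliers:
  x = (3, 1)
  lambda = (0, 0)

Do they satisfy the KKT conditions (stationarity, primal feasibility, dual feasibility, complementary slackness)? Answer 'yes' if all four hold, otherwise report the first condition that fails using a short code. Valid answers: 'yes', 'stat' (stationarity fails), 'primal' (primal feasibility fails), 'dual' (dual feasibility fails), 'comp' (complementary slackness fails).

Gradient of f: grad f(x) = Q x + c = (2, 1)
Constraint values g_i(x) = a_i^T x - b_i:
  g_1((3, 1)) = -3
  g_2((3, 1)) = 0
Stationarity residual: grad f(x) + sum_i lambda_i a_i = (2, 1)
  -> stationarity FAILS
Primal feasibility (all g_i <= 0): OK
Dual feasibility (all lambda_i >= 0): OK
Complementary slackness (lambda_i * g_i(x) = 0 for all i): OK

Verdict: the first failing condition is stationarity -> stat.

stat


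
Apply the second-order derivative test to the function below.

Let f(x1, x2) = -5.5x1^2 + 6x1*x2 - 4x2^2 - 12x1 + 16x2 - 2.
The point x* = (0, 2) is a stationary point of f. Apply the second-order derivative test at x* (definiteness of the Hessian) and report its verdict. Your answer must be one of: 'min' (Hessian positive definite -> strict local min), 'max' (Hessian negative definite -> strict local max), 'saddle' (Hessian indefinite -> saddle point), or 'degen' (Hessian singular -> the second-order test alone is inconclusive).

Compute the Hessian H = grad^2 f:
  H = [[-11, 6], [6, -8]]
Verify stationarity: grad f(x*) = H x* + g = (0, 0).
Eigenvalues of H: -15.6847, -3.3153.
Both eigenvalues < 0, so H is negative definite -> x* is a strict local max.

max


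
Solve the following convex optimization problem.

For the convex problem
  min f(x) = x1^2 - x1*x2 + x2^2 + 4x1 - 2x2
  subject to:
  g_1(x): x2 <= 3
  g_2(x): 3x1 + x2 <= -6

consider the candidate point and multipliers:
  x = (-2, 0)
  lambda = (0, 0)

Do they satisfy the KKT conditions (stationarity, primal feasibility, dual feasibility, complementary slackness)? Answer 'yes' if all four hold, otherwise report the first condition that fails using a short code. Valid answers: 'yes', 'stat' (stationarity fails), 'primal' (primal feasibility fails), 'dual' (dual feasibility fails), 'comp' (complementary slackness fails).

Gradient of f: grad f(x) = Q x + c = (0, 0)
Constraint values g_i(x) = a_i^T x - b_i:
  g_1((-2, 0)) = -3
  g_2((-2, 0)) = 0
Stationarity residual: grad f(x) + sum_i lambda_i a_i = (0, 0)
  -> stationarity OK
Primal feasibility (all g_i <= 0): OK
Dual feasibility (all lambda_i >= 0): OK
Complementary slackness (lambda_i * g_i(x) = 0 for all i): OK

Verdict: yes, KKT holds.

yes


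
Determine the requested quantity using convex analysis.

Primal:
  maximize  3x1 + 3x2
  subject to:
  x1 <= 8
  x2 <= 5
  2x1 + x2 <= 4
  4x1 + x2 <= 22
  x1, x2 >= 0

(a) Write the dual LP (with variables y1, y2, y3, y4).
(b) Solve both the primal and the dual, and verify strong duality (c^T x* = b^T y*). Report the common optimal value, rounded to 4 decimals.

The standard primal-dual pair for 'max c^T x s.t. A x <= b, x >= 0' is:
  Dual:  min b^T y  s.t.  A^T y >= c,  y >= 0.

So the dual LP is:
  minimize  8y1 + 5y2 + 4y3 + 22y4
  subject to:
    y1 + 2y3 + 4y4 >= 3
    y2 + y3 + y4 >= 3
    y1, y2, y3, y4 >= 0

Solving the primal: x* = (0, 4).
  primal value c^T x* = 12.
Solving the dual: y* = (0, 0, 3, 0).
  dual value b^T y* = 12.
Strong duality: c^T x* = b^T y*. Confirmed.

12


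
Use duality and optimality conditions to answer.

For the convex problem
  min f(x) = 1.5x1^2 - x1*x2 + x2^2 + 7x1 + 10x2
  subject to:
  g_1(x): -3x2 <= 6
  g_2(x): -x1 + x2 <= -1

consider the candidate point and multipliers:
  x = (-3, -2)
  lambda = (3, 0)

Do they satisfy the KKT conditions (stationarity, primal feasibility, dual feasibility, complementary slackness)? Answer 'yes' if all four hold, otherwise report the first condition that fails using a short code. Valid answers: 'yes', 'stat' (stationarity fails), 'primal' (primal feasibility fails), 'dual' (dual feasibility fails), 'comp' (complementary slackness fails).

Gradient of f: grad f(x) = Q x + c = (0, 9)
Constraint values g_i(x) = a_i^T x - b_i:
  g_1((-3, -2)) = 0
  g_2((-3, -2)) = 2
Stationarity residual: grad f(x) + sum_i lambda_i a_i = (0, 0)
  -> stationarity OK
Primal feasibility (all g_i <= 0): FAILS
Dual feasibility (all lambda_i >= 0): OK
Complementary slackness (lambda_i * g_i(x) = 0 for all i): OK

Verdict: the first failing condition is primal_feasibility -> primal.

primal


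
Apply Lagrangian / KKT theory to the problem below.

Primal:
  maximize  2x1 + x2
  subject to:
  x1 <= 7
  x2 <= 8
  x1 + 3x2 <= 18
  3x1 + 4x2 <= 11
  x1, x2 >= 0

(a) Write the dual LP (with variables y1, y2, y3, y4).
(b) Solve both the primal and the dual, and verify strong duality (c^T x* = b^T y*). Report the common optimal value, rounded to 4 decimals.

The standard primal-dual pair for 'max c^T x s.t. A x <= b, x >= 0' is:
  Dual:  min b^T y  s.t.  A^T y >= c,  y >= 0.

So the dual LP is:
  minimize  7y1 + 8y2 + 18y3 + 11y4
  subject to:
    y1 + y3 + 3y4 >= 2
    y2 + 3y3 + 4y4 >= 1
    y1, y2, y3, y4 >= 0

Solving the primal: x* = (3.6667, 0).
  primal value c^T x* = 7.3333.
Solving the dual: y* = (0, 0, 0, 0.6667).
  dual value b^T y* = 7.3333.
Strong duality: c^T x* = b^T y*. Confirmed.

7.3333
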